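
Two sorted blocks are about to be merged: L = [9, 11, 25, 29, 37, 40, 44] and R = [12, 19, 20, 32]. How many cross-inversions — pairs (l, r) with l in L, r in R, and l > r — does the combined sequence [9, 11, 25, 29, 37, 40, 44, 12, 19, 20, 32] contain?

For each element r of the right run, count left-run elements greater than r:
r = 12: 25, 29, 37, 40, 44 → 5
r = 19: 25, 29, 37, 40, 44 → 5
r = 20: 25, 29, 37, 40, 44 → 5
r = 32: 37, 40, 44 → 3
Cross-inversions: 5 + 5 + 5 + 3 = 18

18 cross-inversions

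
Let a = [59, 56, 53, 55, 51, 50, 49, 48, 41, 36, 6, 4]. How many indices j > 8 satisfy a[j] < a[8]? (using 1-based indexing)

The element at index 8 is 48.
Elements after it: 41, 36, 6, 4
Those smaller than 48: 41, 36, 6, 4

4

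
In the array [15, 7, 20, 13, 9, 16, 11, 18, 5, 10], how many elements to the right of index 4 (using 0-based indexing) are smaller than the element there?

The element at index 4 is 9.
Elements after it: 16, 11, 18, 5, 10
Those smaller than 9: 5

1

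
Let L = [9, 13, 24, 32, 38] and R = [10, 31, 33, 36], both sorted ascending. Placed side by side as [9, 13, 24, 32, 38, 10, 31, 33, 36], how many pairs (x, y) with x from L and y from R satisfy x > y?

For each element r of the right run, count left-run elements greater than r:
r = 10: 13, 24, 32, 38 → 4
r = 31: 32, 38 → 2
r = 33: 38 → 1
r = 36: 38 → 1
Cross-inversions: 4 + 2 + 1 + 1 = 8

8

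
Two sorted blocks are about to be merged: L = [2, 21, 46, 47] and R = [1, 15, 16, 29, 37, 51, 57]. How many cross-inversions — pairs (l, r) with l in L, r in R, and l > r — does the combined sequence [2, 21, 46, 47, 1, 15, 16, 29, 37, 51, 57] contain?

14 cross-inversions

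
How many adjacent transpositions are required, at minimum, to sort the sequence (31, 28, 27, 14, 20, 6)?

14 swaps

The minimum number of adjacent swaps to sort an array equals its inversion count, since every such swap removes exactly one inversion.
Count inversions — for each element, later elements that are smaller:
31: 28, 27, 14, 20, 6 → 5
28: 27, 14, 20, 6 → 4
27: 14, 20, 6 → 3
14: 6 → 1
20: 6 → 1
6: none → 0
Total inversions: 5 + 4 + 3 + 1 + 1 + 0 = 14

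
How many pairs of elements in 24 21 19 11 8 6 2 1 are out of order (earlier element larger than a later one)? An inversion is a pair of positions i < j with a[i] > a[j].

Count, for each position, how many later elements it exceeds:
24 → 21, 19, 11, 8, 6, 2, 1 → 7
21 → 19, 11, 8, 6, 2, 1 → 6
19 → 11, 8, 6, 2, 1 → 5
11 → 8, 6, 2, 1 → 4
8 → 6, 2, 1 → 3
6 → 2, 1 → 2
2 → 1 → 1
1 → none → 0
Sum: 7 + 6 + 5 + 4 + 3 + 2 + 1 + 0 = 28

There are 28 inversions.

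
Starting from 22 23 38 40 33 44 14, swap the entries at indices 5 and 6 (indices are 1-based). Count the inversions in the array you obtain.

Positions 5 and 6 hold 33 and 44; after swapping, the array is [22, 23, 38, 40, 44, 33, 14].
Sweep left to right; for each value list the smaller values that follow it:
22: 1
23: 1
38: 2
40: 2
44: 2
33: 1
14: 0
Sum: 1 + 1 + 2 + 2 + 2 + 1 + 0 = 9

9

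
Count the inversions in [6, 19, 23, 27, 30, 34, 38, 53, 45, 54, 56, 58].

1 out-of-order pair

For each element, count later entries that are smaller:
6: 0
19: 0
23: 0
27: 0
30: 0
34: 0
38: 0
53: 1
45: 0
54: 0
56: 0
58: 0
Sum: 0 + 0 + 0 + 0 + 0 + 0 + 0 + 1 + 0 + 0 + 0 + 0 = 1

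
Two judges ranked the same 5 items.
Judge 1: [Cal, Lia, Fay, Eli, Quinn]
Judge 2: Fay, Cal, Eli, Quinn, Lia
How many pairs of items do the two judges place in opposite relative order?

Assign each item its position (1..5) in the first ordering, then rewrite the second ordering as that position sequence:
positions: Cal→1, Lia→2, Fay→3, Eli→4, Quinn→5
second ordering as positions: [3, 1, 4, 5, 2]
Discordant pairs = inversions in this position sequence.
3: 1, 2 → 2
1: 0
4: 2 → 1
5: 2 → 1
2: 0
Total: 2 + 0 + 1 + 1 + 0 = 4

4 discordant pairs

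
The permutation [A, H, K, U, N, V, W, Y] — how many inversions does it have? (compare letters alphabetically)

Sweep left to right; for each value list the smaller values that follow it:
A: 0
H: 0
K: 0
U: 1
N: 0
V: 0
W: 0
Y: 0
Sum: 0 + 0 + 0 + 1 + 0 + 0 + 0 + 0 = 1

1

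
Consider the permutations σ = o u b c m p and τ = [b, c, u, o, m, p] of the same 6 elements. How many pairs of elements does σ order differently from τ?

5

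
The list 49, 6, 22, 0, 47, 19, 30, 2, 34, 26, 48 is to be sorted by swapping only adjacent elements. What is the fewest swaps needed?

Each adjacent swap fixes exactly one inversion, so the minimum swap count equals the number of inversions.
Count inversions — for each element, later elements that are smaller:
49: 6, 22, 0, 47, 19, 30, 2, 34, 26, 48 → 10
6: 0, 2 → 2
22: 0, 19, 2 → 3
0: none → 0
47: 19, 30, 2, 34, 26 → 5
19: 2 → 1
30: 2, 26 → 2
2: none → 0
34: 26 → 1
26: none → 0
48: none → 0
Total inversions: 10 + 2 + 3 + 0 + 5 + 1 + 2 + 0 + 1 + 0 + 0 = 24

There are 24 swaps.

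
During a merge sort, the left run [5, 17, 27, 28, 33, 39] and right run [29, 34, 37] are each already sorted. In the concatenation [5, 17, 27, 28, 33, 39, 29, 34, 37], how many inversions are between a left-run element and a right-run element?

4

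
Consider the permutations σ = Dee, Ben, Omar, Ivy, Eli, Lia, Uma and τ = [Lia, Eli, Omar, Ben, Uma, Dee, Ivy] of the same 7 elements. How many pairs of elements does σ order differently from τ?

Assign each item its position (1..7) in the first ordering, then rewrite the second ordering as that position sequence:
positions: Dee→1, Ben→2, Omar→3, Ivy→4, Eli→5, Lia→6, Uma→7
second ordering as positions: [6, 5, 3, 2, 7, 1, 4]
Discordant pairs = inversions in this position sequence.
6: 5, 3, 2, 1, 4 → 5
5: 3, 2, 1, 4 → 4
3: 2, 1 → 2
2: 1 → 1
7: 1, 4 → 2
1: 0
4: 0
Total: 5 + 4 + 2 + 1 + 2 + 0 + 0 = 14

Discordant pairs: 14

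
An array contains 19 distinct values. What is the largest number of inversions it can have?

171 inversions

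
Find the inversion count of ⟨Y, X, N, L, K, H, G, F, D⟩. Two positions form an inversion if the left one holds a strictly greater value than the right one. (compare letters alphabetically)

For each element, count later entries that are smaller:
Y → X, N, L, K, H, G, F, D → 8
X → N, L, K, H, G, F, D → 7
N → L, K, H, G, F, D → 6
L → K, H, G, F, D → 5
K → H, G, F, D → 4
H → G, F, D → 3
G → F, D → 2
F → D → 1
D → none → 0
Sum: 8 + 7 + 6 + 5 + 4 + 3 + 2 + 1 + 0 = 36

36 inversions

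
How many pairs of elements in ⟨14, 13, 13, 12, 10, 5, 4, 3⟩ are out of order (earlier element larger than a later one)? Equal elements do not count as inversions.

Inversions: 27

For each element, count later entries that are smaller:
14 → 13, 13, 12, 10, 5, 4, 3 → 7
13 → 12, 10, 5, 4, 3 → 5
13 → 12, 10, 5, 4, 3 → 5
12 → 10, 5, 4, 3 → 4
10 → 5, 4, 3 → 3
5 → 4, 3 → 2
4 → 3 → 1
3 → none → 0
Sum: 7 + 5 + 5 + 4 + 3 + 2 + 1 + 0 = 27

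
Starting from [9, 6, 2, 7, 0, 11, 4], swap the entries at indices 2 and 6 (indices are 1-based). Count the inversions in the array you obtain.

15

Positions 2 and 6 hold 6 and 11; after swapping, the array is [9, 11, 2, 7, 0, 6, 4].
For each element, count later entries that are smaller:
9 → 2, 7, 0, 6, 4 → 5
11 → 2, 7, 0, 6, 4 → 5
2 → 0 → 1
7 → 0, 6, 4 → 3
0 → none → 0
6 → 4 → 1
4 → none → 0
Sum: 5 + 5 + 1 + 3 + 0 + 1 + 0 = 15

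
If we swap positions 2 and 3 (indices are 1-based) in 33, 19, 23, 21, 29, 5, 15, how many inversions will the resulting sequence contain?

16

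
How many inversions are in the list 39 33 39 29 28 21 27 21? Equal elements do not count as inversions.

24 inversions

Count, for each position, how many later elements it exceeds:
39 → 33, 29, 28, 21, 27, 21 → 6
33 → 29, 28, 21, 27, 21 → 5
39 → 29, 28, 21, 27, 21 → 5
29 → 28, 21, 27, 21 → 4
28 → 21, 27, 21 → 3
21 → none → 0
27 → 21 → 1
21 → none → 0
Sum: 6 + 5 + 5 + 4 + 3 + 0 + 1 + 0 = 24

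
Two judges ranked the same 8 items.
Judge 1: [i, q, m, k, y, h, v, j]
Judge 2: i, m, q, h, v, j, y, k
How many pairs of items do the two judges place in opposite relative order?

8

Assign each item its position (1..8) in the first ordering, then rewrite the second ordering as that position sequence:
positions: i→1, q→2, m→3, k→4, y→5, h→6, v→7, j→8
second ordering as positions: [1, 3, 2, 6, 7, 8, 5, 4]
Discordant pairs = inversions in this position sequence.
1: 0
3: 2 → 1
2: 0
6: 5, 4 → 2
7: 5, 4 → 2
8: 5, 4 → 2
5: 4 → 1
4: 0
Total: 0 + 1 + 0 + 2 + 2 + 2 + 1 + 0 = 8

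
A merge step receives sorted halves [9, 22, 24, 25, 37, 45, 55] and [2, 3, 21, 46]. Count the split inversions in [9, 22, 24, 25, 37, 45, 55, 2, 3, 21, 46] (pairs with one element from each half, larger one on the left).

Take each right-half value and tally the left-half values above it:
r = 2: 9, 22, 24, 25, 37, 45, 55 → 7
r = 3: 9, 22, 24, 25, 37, 45, 55 → 7
r = 21: 22, 24, 25, 37, 45, 55 → 6
r = 46: 55 → 1
Cross-inversions: 7 + 7 + 6 + 1 = 21

There are 21 split inversions.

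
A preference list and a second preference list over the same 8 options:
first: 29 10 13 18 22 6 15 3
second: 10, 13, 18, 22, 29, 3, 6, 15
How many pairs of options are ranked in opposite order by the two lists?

Assign each item its position (1..8) in the first ordering, then rewrite the second ordering as that position sequence:
positions: 29→1, 10→2, 13→3, 18→4, 22→5, 6→6, 15→7, 3→8
second ordering as positions: [2, 3, 4, 5, 1, 8, 6, 7]
Discordant pairs = inversions in this position sequence.
2: 1 → 1
3: 1 → 1
4: 1 → 1
5: 1 → 1
1: 0
8: 6, 7 → 2
6: 0
7: 0
Total: 1 + 1 + 1 + 1 + 0 + 2 + 0 + 0 = 6

Pairs: 6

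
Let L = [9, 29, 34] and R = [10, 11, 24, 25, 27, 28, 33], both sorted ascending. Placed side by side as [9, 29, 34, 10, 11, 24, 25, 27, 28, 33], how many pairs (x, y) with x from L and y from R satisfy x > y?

13

For each element r of the right run, count left-run elements greater than r:
r = 10: 29, 34 → 2
r = 11: 29, 34 → 2
r = 24: 29, 34 → 2
r = 25: 29, 34 → 2
r = 27: 29, 34 → 2
r = 28: 29, 34 → 2
r = 33: 34 → 1
Cross-inversions: 2 + 2 + 2 + 2 + 2 + 2 + 1 = 13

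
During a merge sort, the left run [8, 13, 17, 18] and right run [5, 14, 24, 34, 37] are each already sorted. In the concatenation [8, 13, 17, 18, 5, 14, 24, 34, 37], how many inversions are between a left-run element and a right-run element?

6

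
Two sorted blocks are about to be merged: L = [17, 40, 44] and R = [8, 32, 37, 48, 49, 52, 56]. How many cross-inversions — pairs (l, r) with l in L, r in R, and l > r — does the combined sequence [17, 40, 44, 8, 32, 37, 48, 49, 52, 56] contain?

Count, for every r in R, how many entries of L exceed r:
r = 8: 17, 40, 44 → 3
r = 32: 40, 44 → 2
r = 37: 40, 44 → 2
r = 48: none → 0
r = 49: none → 0
r = 52: none → 0
r = 56: none → 0
Cross-inversions: 3 + 2 + 2 + 0 + 0 + 0 + 0 = 7

7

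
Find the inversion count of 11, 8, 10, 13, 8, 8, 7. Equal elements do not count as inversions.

14 inversions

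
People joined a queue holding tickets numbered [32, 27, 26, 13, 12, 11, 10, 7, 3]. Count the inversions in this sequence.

Sweep left to right; for each value list the smaller values that follow it:
32 → 27, 26, 13, 12, 11, 10, 7, 3 → 8
27 → 26, 13, 12, 11, 10, 7, 3 → 7
26 → 13, 12, 11, 10, 7, 3 → 6
13 → 12, 11, 10, 7, 3 → 5
12 → 11, 10, 7, 3 → 4
11 → 10, 7, 3 → 3
10 → 7, 3 → 2
7 → 3 → 1
3 → none → 0
Sum: 8 + 7 + 6 + 5 + 4 + 3 + 2 + 1 + 0 = 36

36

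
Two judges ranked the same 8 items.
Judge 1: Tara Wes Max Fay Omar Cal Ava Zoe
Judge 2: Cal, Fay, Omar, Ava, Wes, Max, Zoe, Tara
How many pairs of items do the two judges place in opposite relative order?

17 discordant pairs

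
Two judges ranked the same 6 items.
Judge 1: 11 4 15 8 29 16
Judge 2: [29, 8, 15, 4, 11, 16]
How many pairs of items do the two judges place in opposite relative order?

10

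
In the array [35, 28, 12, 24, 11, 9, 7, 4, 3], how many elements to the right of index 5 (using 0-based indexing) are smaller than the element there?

3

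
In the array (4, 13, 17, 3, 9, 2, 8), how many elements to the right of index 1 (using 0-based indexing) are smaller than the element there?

4

The element at index 1 is 13.
Elements after it: 17, 3, 9, 2, 8
Those smaller than 13: 3, 9, 2, 8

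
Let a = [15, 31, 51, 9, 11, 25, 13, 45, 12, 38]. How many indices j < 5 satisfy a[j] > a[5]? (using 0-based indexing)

2

The element at index 5 is 25.
Elements before it: 15, 31, 51, 9, 11
Those larger than 25: 31, 51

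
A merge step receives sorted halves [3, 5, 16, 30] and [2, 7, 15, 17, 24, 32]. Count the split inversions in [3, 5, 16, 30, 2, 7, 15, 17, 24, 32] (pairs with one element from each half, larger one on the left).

Count, for every r in R, how many entries of L exceed r:
r = 2: 3, 5, 16, 30 → 4
r = 7: 16, 30 → 2
r = 15: 16, 30 → 2
r = 17: 30 → 1
r = 24: 30 → 1
r = 32: none → 0
Cross-inversions: 4 + 2 + 2 + 1 + 1 + 0 = 10

Split inversions: 10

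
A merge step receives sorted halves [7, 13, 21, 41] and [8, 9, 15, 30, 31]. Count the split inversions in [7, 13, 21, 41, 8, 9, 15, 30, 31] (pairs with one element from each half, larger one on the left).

10

For each element r of the right run, count left-run elements greater than r:
r = 8: 13, 21, 41 → 3
r = 9: 13, 21, 41 → 3
r = 15: 21, 41 → 2
r = 30: 41 → 1
r = 31: 41 → 1
Cross-inversions: 3 + 3 + 2 + 1 + 1 = 10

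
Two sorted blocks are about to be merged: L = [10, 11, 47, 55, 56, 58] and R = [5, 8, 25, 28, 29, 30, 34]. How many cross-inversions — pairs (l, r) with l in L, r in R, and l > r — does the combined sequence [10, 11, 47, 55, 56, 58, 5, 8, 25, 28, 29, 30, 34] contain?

For each element r of the right run, count left-run elements greater than r:
r = 5: 10, 11, 47, 55, 56, 58 → 6
r = 8: 10, 11, 47, 55, 56, 58 → 6
r = 25: 47, 55, 56, 58 → 4
r = 28: 47, 55, 56, 58 → 4
r = 29: 47, 55, 56, 58 → 4
r = 30: 47, 55, 56, 58 → 4
r = 34: 47, 55, 56, 58 → 4
Cross-inversions: 6 + 6 + 4 + 4 + 4 + 4 + 4 = 32

32 split inversions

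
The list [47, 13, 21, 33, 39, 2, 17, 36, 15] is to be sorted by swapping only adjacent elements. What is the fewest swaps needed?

21

Minimum adjacent swaps = number of inversions (each swap of adjacent out-of-order elements removes one inversion and no swap can remove more).
Count inversions — for each element, later elements that are smaller:
47: 13, 21, 33, 39, 2, 17, 36, 15 → 8
13: 2 → 1
21: 2, 17, 15 → 3
33: 2, 17, 15 → 3
39: 2, 17, 36, 15 → 4
2: none → 0
17: 15 → 1
36: 15 → 1
15: none → 0
Total inversions: 8 + 1 + 3 + 3 + 4 + 0 + 1 + 1 + 0 = 21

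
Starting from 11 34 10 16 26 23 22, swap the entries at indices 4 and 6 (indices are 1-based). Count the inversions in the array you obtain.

Positions 4 and 6 hold 16 and 23; after swapping, the array is [11, 34, 10, 23, 26, 16, 22].
Sweep left to right; for each value list the smaller values that follow it:
11: 1
34: 5
10: 0
23: 2
26: 2
16: 0
22: 0
Sum: 1 + 5 + 0 + 2 + 2 + 0 + 0 = 10

10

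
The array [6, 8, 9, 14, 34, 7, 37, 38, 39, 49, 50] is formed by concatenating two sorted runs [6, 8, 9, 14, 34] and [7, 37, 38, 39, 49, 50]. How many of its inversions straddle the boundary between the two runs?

4 split inversions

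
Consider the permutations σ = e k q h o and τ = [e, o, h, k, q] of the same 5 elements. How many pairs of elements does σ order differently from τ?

Assign each item its position (1..5) in the first ordering, then rewrite the second ordering as that position sequence:
positions: e→1, k→2, q→3, h→4, o→5
second ordering as positions: [1, 5, 4, 2, 3]
Discordant pairs = inversions in this position sequence.
1: 0
5: 4, 2, 3 → 3
4: 2, 3 → 2
2: 0
3: 0
Total: 0 + 3 + 2 + 0 + 0 = 5

5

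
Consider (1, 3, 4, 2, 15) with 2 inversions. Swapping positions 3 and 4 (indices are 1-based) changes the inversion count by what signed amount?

Positions 3 and 4 hold 4 and 2; after swapping, the array is [1, 3, 2, 4, 15].
Element-by-element contributions:
1 → none → 0
3 → 2 → 1
2 → none → 0
4 → none → 0
15 → none → 0
Sum: 0 + 1 + 0 + 0 + 0 = 1
Change: 1 − 2 = -1

-1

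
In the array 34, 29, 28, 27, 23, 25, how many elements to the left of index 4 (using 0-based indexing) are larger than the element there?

The element at index 4 is 23.
Elements before it: 34, 29, 28, 27
Those larger than 23: 34, 29, 28, 27

4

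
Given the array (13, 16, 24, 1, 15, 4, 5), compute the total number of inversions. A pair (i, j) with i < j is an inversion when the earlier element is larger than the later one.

Element-by-element contributions:
13 → 1, 4, 5 → 3
16 → 1, 15, 4, 5 → 4
24 → 1, 15, 4, 5 → 4
1 → none → 0
15 → 4, 5 → 2
4 → none → 0
5 → none → 0
Sum: 3 + 4 + 4 + 0 + 2 + 0 + 0 = 13

13 inversions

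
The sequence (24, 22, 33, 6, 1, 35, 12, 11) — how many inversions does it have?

Inversions: 17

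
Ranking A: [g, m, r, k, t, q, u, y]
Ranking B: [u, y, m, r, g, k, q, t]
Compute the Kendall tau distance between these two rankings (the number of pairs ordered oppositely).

15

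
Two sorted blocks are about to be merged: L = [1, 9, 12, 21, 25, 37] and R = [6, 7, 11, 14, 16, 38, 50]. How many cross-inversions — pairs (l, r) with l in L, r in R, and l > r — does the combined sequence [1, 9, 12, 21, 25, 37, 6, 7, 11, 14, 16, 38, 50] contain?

20 split inversions

Take each right-half value and tally the left-half values above it:
r = 6: 9, 12, 21, 25, 37 → 5
r = 7: 9, 12, 21, 25, 37 → 5
r = 11: 12, 21, 25, 37 → 4
r = 14: 21, 25, 37 → 3
r = 16: 21, 25, 37 → 3
r = 38: none → 0
r = 50: none → 0
Cross-inversions: 5 + 5 + 4 + 3 + 3 + 0 + 0 = 20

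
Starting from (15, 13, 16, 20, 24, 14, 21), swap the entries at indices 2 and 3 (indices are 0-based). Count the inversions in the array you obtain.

Positions 2 and 3 hold 16 and 20; after swapping, the array is [15, 13, 20, 16, 24, 14, 21].
Sweep left to right; for each value list the smaller values that follow it:
15 → 13, 14 → 2
13 → none → 0
20 → 16, 14 → 2
16 → 14 → 1
24 → 14, 21 → 2
14 → none → 0
21 → none → 0
Sum: 2 + 0 + 2 + 1 + 2 + 0 + 0 = 7

7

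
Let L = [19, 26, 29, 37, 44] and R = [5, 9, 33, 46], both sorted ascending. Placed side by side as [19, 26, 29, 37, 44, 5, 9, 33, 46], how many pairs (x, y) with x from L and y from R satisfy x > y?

12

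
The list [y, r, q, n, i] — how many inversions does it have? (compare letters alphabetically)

Element-by-element contributions:
y: 4
r: 3
q: 2
n: 1
i: 0
Sum: 4 + 3 + 2 + 1 + 0 = 10

10 out-of-order pairs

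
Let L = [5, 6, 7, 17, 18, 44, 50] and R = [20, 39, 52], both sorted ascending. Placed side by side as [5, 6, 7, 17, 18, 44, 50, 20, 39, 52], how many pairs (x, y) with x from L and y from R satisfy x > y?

4

For each element r of the right run, count left-run elements greater than r:
r = 20: 44, 50 → 2
r = 39: 44, 50 → 2
r = 52: none → 0
Cross-inversions: 2 + 2 + 0 = 4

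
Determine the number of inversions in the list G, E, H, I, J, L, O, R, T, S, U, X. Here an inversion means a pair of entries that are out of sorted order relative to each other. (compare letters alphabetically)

2 inversions

Sweep left to right; for each value list the smaller values that follow it:
G: 1
E: 0
H: 0
I: 0
J: 0
L: 0
O: 0
R: 0
T: 1
S: 0
U: 0
X: 0
Sum: 1 + 0 + 0 + 0 + 0 + 0 + 0 + 0 + 1 + 0 + 0 + 0 = 2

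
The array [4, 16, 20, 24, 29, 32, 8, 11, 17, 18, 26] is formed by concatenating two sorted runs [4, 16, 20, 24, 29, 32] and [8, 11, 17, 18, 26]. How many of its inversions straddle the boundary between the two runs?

For each element r of the right run, count left-run elements greater than r:
r = 8: 16, 20, 24, 29, 32 → 5
r = 11: 16, 20, 24, 29, 32 → 5
r = 17: 20, 24, 29, 32 → 4
r = 18: 20, 24, 29, 32 → 4
r = 26: 29, 32 → 2
Cross-inversions: 5 + 5 + 4 + 4 + 2 = 20

20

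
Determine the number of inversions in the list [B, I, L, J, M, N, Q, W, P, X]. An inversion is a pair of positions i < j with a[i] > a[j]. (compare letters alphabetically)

Count, for each position, how many later elements it exceeds:
B: 0
I: 0
L: 1
J: 0
M: 0
N: 0
Q: 1
W: 1
P: 0
X: 0
Sum: 0 + 0 + 1 + 0 + 0 + 0 + 1 + 1 + 0 + 0 = 3

3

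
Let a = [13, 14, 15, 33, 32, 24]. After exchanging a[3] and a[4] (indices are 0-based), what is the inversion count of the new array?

Positions 3 and 4 hold 33 and 32; after swapping, the array is [13, 14, 15, 32, 33, 24].
Element-by-element contributions:
13: 0
14: 0
15: 0
32: 1
33: 1
24: 0
Sum: 0 + 0 + 0 + 1 + 1 + 0 = 2

2 inversions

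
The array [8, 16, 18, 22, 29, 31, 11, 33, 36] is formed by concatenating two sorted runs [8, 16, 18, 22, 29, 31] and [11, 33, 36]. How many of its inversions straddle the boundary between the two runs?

5 split inversions

Count, for every r in R, how many entries of L exceed r:
r = 11: 16, 18, 22, 29, 31 → 5
r = 33: none → 0
r = 36: none → 0
Cross-inversions: 5 + 0 + 0 = 5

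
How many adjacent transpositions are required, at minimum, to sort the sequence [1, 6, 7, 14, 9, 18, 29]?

The minimum number of adjacent swaps to sort an array equals its inversion count, since every such swap removes exactly one inversion.
Count inversions — for each element, later elements that are smaller:
1: none → 0
6: none → 0
7: none → 0
14: 9 → 1
9: none → 0
18: none → 0
29: none → 0
Total inversions: 0 + 0 + 0 + 1 + 0 + 0 + 0 = 1

1 adjacent swap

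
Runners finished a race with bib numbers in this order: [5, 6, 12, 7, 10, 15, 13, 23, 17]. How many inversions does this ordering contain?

Inversions: 4

For each element, count later entries that are smaller:
5: 0
6: 0
12: 2
7: 0
10: 0
15: 1
13: 0
23: 1
17: 0
Sum: 0 + 0 + 2 + 0 + 0 + 1 + 0 + 1 + 0 = 4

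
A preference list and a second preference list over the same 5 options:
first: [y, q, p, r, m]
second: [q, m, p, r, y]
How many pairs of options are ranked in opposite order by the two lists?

Assign each item its position (1..5) in the first ordering, then rewrite the second ordering as that position sequence:
positions: y→1, q→2, p→3, r→4, m→5
second ordering as positions: [2, 5, 3, 4, 1]
Discordant pairs = inversions in this position sequence.
2: 1 → 1
5: 3, 4, 1 → 3
3: 1 → 1
4: 1 → 1
1: 0
Total: 1 + 3 + 1 + 1 + 0 = 6

6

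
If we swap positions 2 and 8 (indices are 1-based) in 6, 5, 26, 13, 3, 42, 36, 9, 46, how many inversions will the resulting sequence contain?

Inversions: 12

Positions 2 and 8 hold 5 and 9; after swapping, the array is [6, 9, 26, 13, 3, 42, 36, 5, 46].
Sweep left to right; for each value list the smaller values that follow it:
6: 2
9: 2
26: 3
13: 2
3: 0
42: 2
36: 1
5: 0
46: 0
Sum: 2 + 2 + 3 + 2 + 0 + 2 + 1 + 0 + 0 = 12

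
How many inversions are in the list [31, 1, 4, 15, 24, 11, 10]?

For each element, count later entries that are smaller:
31 → 1, 4, 15, 24, 11, 10 → 6
1 → none → 0
4 → none → 0
15 → 11, 10 → 2
24 → 11, 10 → 2
11 → 10 → 1
10 → none → 0
Sum: 6 + 0 + 0 + 2 + 2 + 1 + 0 = 11

There are 11 out-of-order pairs.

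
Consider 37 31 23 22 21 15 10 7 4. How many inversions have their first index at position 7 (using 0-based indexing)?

1 such element

The element at index 7 is 7.
Elements after it: 4
Those smaller than 7: 4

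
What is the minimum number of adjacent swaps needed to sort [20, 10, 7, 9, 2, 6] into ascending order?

13

Minimum adjacent swaps = number of inversions (each swap of adjacent out-of-order elements removes one inversion and no swap can remove more).
Count inversions — for each element, later elements that are smaller:
20: 10, 7, 9, 2, 6 → 5
10: 7, 9, 2, 6 → 4
7: 2, 6 → 2
9: 2, 6 → 2
2: none → 0
6: none → 0
Total inversions: 5 + 4 + 2 + 2 + 0 + 0 = 13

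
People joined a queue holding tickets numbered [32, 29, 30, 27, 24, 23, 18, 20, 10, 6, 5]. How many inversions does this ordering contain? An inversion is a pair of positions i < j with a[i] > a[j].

53

Sweep left to right; for each value list the smaller values that follow it:
32 → 29, 30, 27, 24, 23, 18, 20, 10, 6, 5 → 10
29 → 27, 24, 23, 18, 20, 10, 6, 5 → 8
30 → 27, 24, 23, 18, 20, 10, 6, 5 → 8
27 → 24, 23, 18, 20, 10, 6, 5 → 7
24 → 23, 18, 20, 10, 6, 5 → 6
23 → 18, 20, 10, 6, 5 → 5
18 → 10, 6, 5 → 3
20 → 10, 6, 5 → 3
10 → 6, 5 → 2
6 → 5 → 1
5 → none → 0
Sum: 10 + 8 + 8 + 7 + 6 + 5 + 3 + 3 + 2 + 1 + 0 = 53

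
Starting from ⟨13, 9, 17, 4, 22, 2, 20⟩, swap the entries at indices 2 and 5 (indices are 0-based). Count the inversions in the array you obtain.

7

Positions 2 and 5 hold 17 and 2; after swapping, the array is [13, 9, 2, 4, 22, 17, 20].
Element-by-element contributions:
13: 3
9: 2
2: 0
4: 0
22: 2
17: 0
20: 0
Sum: 3 + 2 + 0 + 0 + 2 + 0 + 0 = 7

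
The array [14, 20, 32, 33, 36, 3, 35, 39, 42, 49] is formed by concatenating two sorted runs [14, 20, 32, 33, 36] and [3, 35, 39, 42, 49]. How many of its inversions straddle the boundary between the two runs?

There are 6 cross-inversions.

For each element r of the right run, count left-run elements greater than r:
r = 3: 14, 20, 32, 33, 36 → 5
r = 35: 36 → 1
r = 39: none → 0
r = 42: none → 0
r = 49: none → 0
Cross-inversions: 5 + 1 + 0 + 0 + 0 = 6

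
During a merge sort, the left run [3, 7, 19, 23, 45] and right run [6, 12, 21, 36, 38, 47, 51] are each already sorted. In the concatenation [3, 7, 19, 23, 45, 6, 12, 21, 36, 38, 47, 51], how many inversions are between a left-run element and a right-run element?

There are 11 split inversions.

Count, for every r in R, how many entries of L exceed r:
r = 6: 7, 19, 23, 45 → 4
r = 12: 19, 23, 45 → 3
r = 21: 23, 45 → 2
r = 36: 45 → 1
r = 38: 45 → 1
r = 47: none → 0
r = 51: none → 0
Cross-inversions: 4 + 3 + 2 + 1 + 1 + 0 + 0 = 11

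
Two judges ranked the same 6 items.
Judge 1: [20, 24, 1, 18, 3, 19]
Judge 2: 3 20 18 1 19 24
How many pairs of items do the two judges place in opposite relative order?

Assign each item its position (1..6) in the first ordering, then rewrite the second ordering as that position sequence:
positions: 20→1, 24→2, 1→3, 18→4, 3→5, 19→6
second ordering as positions: [5, 1, 4, 3, 6, 2]
Discordant pairs = inversions in this position sequence.
5: 1, 4, 3, 2 → 4
1: 0
4: 3, 2 → 2
3: 2 → 1
6: 2 → 1
2: 0
Total: 4 + 0 + 2 + 1 + 1 + 0 = 8

8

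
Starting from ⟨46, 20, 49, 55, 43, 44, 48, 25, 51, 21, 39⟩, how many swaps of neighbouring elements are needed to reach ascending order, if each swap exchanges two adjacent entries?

31 adjacent swaps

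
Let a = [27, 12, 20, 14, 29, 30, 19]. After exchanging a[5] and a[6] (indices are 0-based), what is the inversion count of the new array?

Positions 5 and 6 hold 30 and 19; after swapping, the array is [27, 12, 20, 14, 29, 19, 30].
For each element, count later entries that are smaller:
27: 4
12: 0
20: 2
14: 0
29: 1
19: 0
30: 0
Sum: 4 + 0 + 2 + 0 + 1 + 0 + 0 = 7

There are 7 inversions.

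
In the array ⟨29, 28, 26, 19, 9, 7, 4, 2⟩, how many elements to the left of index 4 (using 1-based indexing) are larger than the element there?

The element at index 4 is 19.
Elements before it: 29, 28, 26
Those larger than 19: 29, 28, 26

3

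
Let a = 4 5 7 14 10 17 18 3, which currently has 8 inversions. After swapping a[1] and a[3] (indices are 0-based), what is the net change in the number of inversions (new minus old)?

+3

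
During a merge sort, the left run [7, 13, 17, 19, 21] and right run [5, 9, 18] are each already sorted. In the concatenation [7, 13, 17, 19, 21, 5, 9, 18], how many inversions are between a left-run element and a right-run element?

For each element r of the right run, count left-run elements greater than r:
r = 5: 7, 13, 17, 19, 21 → 5
r = 9: 13, 17, 19, 21 → 4
r = 18: 19, 21 → 2
Cross-inversions: 5 + 4 + 2 = 11

11 cross-inversions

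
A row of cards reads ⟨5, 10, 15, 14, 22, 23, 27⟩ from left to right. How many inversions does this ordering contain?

Out-of-order index pairs (0-indexed):
(2,3): 15 > 14
That's 1 pair.

1 inversion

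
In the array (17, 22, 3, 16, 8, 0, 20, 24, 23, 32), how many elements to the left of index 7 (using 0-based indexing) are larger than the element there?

The element at index 7 is 24.
Elements before it: 17, 22, 3, 16, 8, 0, 20
None of them are larger than 24.

0 such elements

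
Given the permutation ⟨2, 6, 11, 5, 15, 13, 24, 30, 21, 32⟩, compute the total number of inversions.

5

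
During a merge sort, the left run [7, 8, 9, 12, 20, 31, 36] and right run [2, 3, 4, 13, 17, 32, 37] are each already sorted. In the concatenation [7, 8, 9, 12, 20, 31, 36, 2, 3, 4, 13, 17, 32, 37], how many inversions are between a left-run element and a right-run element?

There are 28 cross-inversions.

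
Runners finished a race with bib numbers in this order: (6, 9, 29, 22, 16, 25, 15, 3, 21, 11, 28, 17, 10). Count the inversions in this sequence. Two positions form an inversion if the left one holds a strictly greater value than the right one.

For each element, count later entries that are smaller:
6: 1
9: 1
29: 10
22: 7
16: 4
25: 6
15: 3
3: 0
21: 3
11: 1
28: 2
17: 1
10: 0
Sum: 1 + 1 + 10 + 7 + 4 + 6 + 3 + 0 + 3 + 1 + 2 + 1 + 0 = 39

Inversions: 39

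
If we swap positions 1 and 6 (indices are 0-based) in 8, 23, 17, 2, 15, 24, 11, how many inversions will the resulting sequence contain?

Inversions: 5

Positions 1 and 6 hold 23 and 11; after swapping, the array is [8, 11, 17, 2, 15, 24, 23].
Count, for each position, how many later elements it exceeds:
8: 1
11: 1
17: 2
2: 0
15: 0
24: 1
23: 0
Sum: 1 + 1 + 2 + 0 + 0 + 1 + 0 = 5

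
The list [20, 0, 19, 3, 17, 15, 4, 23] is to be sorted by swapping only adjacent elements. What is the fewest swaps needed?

13

Each adjacent swap fixes exactly one inversion, so the minimum swap count equals the number of inversions.
Count inversions — for each element, later elements that are smaller:
20: 0, 19, 3, 17, 15, 4 → 6
0: none → 0
19: 3, 17, 15, 4 → 4
3: none → 0
17: 15, 4 → 2
15: 4 → 1
4: none → 0
23: none → 0
Total inversions: 6 + 0 + 4 + 0 + 2 + 1 + 0 + 0 = 13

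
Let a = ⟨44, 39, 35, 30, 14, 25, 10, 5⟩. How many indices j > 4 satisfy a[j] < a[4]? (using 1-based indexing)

4

The element at index 4 is 30.
Elements after it: 14, 25, 10, 5
Those smaller than 30: 14, 25, 10, 5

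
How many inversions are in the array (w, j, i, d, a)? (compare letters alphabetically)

Listing every pair i<j with a[i]>a[j] (using 0-based positions):
(0,1): w > j
(0,2): w > i
(0,3): w > d
(0,4): w > a
(1,2): j > i
(1,3): j > d
(1,4): j > a
(2,3): i > d
(2,4): i > a
(3,4): d > a
That's 10 pairs.

10 inversions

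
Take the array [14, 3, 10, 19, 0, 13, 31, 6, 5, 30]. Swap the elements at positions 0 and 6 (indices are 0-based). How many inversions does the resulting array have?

23 inversions

Positions 0 and 6 hold 14 and 31; after swapping, the array is [31, 3, 10, 19, 0, 13, 14, 6, 5, 30].
Sweep left to right; for each value list the smaller values that follow it:
31 → 3, 10, 19, 0, 13, 14, 6, 5, 30 → 9
3 → 0 → 1
10 → 0, 6, 5 → 3
19 → 0, 13, 14, 6, 5 → 5
0 → none → 0
13 → 6, 5 → 2
14 → 6, 5 → 2
6 → 5 → 1
5 → none → 0
30 → none → 0
Sum: 9 + 1 + 3 + 5 + 0 + 2 + 2 + 1 + 0 + 0 = 23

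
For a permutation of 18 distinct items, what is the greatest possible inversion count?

Inversions: 153

The maximum occurs when the array is in strictly decreasing order: every one of the C(18, 2) pairs is inverted.
C(18, 2) = 18·17/2 = 153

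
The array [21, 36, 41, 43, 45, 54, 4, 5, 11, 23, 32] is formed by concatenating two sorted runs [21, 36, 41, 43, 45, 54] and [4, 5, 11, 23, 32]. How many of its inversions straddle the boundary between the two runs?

28 split inversions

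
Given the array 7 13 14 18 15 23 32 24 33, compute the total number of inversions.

2

Sweep left to right; for each value list the smaller values that follow it:
7 → none → 0
13 → none → 0
14 → none → 0
18 → 15 → 1
15 → none → 0
23 → none → 0
32 → 24 → 1
24 → none → 0
33 → none → 0
Sum: 0 + 0 + 0 + 1 + 0 + 0 + 1 + 0 + 0 = 2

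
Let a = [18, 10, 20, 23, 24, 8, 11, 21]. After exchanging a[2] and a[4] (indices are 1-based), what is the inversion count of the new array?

Positions 2 and 4 hold 10 and 23; after swapping, the array is [18, 23, 20, 10, 24, 8, 11, 21].
For each element, count later entries that are smaller:
18 → 10, 8, 11 → 3
23 → 20, 10, 8, 11, 21 → 5
20 → 10, 8, 11 → 3
10 → 8 → 1
24 → 8, 11, 21 → 3
8 → none → 0
11 → none → 0
21 → none → 0
Sum: 3 + 5 + 3 + 1 + 3 + 0 + 0 + 0 = 15

There are 15 inversions.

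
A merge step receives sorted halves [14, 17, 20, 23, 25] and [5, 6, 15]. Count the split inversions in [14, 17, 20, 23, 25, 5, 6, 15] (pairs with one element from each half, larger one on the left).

Take each right-half value and tally the left-half values above it:
r = 5: 14, 17, 20, 23, 25 → 5
r = 6: 14, 17, 20, 23, 25 → 5
r = 15: 17, 20, 23, 25 → 4
Cross-inversions: 5 + 5 + 4 = 14

14 split inversions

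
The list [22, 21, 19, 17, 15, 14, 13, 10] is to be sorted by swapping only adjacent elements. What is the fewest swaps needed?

The minimum number of adjacent swaps to sort an array equals its inversion count, since every such swap removes exactly one inversion.
Count inversions — for each element, later elements that are smaller:
22: 21, 19, 17, 15, 14, 13, 10 → 7
21: 19, 17, 15, 14, 13, 10 → 6
19: 17, 15, 14, 13, 10 → 5
17: 15, 14, 13, 10 → 4
15: 14, 13, 10 → 3
14: 13, 10 → 2
13: 10 → 1
10: none → 0
Total inversions: 7 + 6 + 5 + 4 + 3 + 2 + 1 + 0 = 28

Adjacent swaps: 28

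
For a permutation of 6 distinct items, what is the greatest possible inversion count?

15 inversions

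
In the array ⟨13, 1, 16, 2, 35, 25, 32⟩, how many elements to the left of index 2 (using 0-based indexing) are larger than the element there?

0 such elements

The element at index 2 is 16.
Elements before it: 13, 1
None of them are larger than 16.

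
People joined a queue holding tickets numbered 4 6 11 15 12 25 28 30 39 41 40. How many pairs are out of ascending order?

For each element, count later entries that are smaller:
4 → none → 0
6 → none → 0
11 → none → 0
15 → 12 → 1
12 → none → 0
25 → none → 0
28 → none → 0
30 → none → 0
39 → none → 0
41 → 40 → 1
40 → none → 0
Sum: 0 + 0 + 0 + 1 + 0 + 0 + 0 + 0 + 0 + 1 + 0 = 2

2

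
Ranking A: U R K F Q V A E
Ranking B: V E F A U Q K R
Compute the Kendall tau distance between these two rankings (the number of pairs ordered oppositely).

Assign each item its position (1..8) in the first ordering, then rewrite the second ordering as that position sequence:
positions: U→1, R→2, K→3, F→4, Q→5, V→6, A→7, E→8
second ordering as positions: [6, 8, 4, 7, 1, 5, 3, 2]
Discordant pairs = inversions in this position sequence.
6: 4, 1, 5, 3, 2 → 5
8: 4, 7, 1, 5, 3, 2 → 6
4: 1, 3, 2 → 3
7: 1, 5, 3, 2 → 4
1: 0
5: 3, 2 → 2
3: 2 → 1
2: 0
Total: 5 + 6 + 3 + 4 + 0 + 2 + 1 + 0 = 21

There are 21 discordant pairs.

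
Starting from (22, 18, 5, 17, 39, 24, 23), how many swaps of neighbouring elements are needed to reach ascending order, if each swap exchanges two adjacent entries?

There are 8 adjacent swaps.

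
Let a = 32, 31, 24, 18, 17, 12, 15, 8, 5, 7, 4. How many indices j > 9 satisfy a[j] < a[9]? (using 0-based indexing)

The element at index 9 is 7.
Elements after it: 4
Those smaller than 7: 4

1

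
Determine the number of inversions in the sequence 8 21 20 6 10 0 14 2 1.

26

For each element, count later entries that are smaller:
8 → 6, 0, 2, 1 → 4
21 → 20, 6, 10, 0, 14, 2, 1 → 7
20 → 6, 10, 0, 14, 2, 1 → 6
6 → 0, 2, 1 → 3
10 → 0, 2, 1 → 3
0 → none → 0
14 → 2, 1 → 2
2 → 1 → 1
1 → none → 0
Sum: 4 + 7 + 6 + 3 + 3 + 0 + 2 + 1 + 0 = 26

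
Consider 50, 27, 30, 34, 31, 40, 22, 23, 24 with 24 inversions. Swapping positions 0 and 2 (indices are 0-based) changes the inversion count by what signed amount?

-1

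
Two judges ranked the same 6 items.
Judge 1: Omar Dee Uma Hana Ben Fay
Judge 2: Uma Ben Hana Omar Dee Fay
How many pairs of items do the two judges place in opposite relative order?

Assign each item its position (1..6) in the first ordering, then rewrite the second ordering as that position sequence:
positions: Omar→1, Dee→2, Uma→3, Hana→4, Ben→5, Fay→6
second ordering as positions: [3, 5, 4, 1, 2, 6]
Discordant pairs = inversions in this position sequence.
3: 1, 2 → 2
5: 4, 1, 2 → 3
4: 1, 2 → 2
1: 0
2: 0
6: 0
Total: 2 + 3 + 2 + 0 + 0 + 0 = 7

7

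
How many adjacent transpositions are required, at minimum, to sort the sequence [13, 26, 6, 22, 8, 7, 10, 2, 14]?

Minimum adjacent swaps = number of inversions (each swap of adjacent out-of-order elements removes one inversion and no swap can remove more).
Count inversions — for each element, later elements that are smaller:
13: 6, 8, 7, 10, 2 → 5
26: 6, 22, 8, 7, 10, 2, 14 → 7
6: 2 → 1
22: 8, 7, 10, 2, 14 → 5
8: 7, 2 → 2
7: 2 → 1
10: 2 → 1
2: none → 0
14: none → 0
Total inversions: 5 + 7 + 1 + 5 + 2 + 1 + 1 + 0 + 0 = 22

Adjacent swaps: 22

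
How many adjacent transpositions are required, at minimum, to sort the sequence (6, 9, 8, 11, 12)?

Minimum adjacent swaps = number of inversions (each swap of adjacent out-of-order elements removes one inversion and no swap can remove more).
Count inversions — for each element, later elements that are smaller:
6: none → 0
9: 8 → 1
8: none → 0
11: none → 0
12: none → 0
Total inversions: 0 + 1 + 0 + 0 + 0 = 1

1 adjacent swap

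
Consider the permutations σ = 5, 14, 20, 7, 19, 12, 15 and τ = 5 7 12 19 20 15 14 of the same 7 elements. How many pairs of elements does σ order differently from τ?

9

Assign each item its position (1..7) in the first ordering, then rewrite the second ordering as that position sequence:
positions: 5→1, 14→2, 20→3, 7→4, 19→5, 12→6, 15→7
second ordering as positions: [1, 4, 6, 5, 3, 7, 2]
Discordant pairs = inversions in this position sequence.
1: 0
4: 3, 2 → 2
6: 5, 3, 2 → 3
5: 3, 2 → 2
3: 2 → 1
7: 2 → 1
2: 0
Total: 0 + 2 + 3 + 2 + 1 + 1 + 0 = 9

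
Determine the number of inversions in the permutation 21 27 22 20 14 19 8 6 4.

For each element, count later entries that are smaller:
21: 6
27: 7
22: 6
20: 5
14: 3
19: 3
8: 2
6: 1
4: 0
Sum: 6 + 7 + 6 + 5 + 3 + 3 + 2 + 1 + 0 = 33

33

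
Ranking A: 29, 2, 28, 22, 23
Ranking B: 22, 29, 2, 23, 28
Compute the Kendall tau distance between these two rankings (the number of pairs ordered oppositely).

4 discordant pairs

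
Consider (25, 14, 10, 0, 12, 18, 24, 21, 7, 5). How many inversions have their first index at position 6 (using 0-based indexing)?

3

The element at index 6 is 24.
Elements after it: 21, 7, 5
Those smaller than 24: 21, 7, 5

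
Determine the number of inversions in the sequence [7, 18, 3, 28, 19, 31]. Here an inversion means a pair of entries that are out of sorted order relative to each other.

3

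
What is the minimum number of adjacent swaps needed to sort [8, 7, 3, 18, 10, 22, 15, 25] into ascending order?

6 adjacent swaps

Each adjacent swap fixes exactly one inversion, so the minimum swap count equals the number of inversions.
Count inversions — for each element, later elements that are smaller:
8: 7, 3 → 2
7: 3 → 1
3: none → 0
18: 10, 15 → 2
10: none → 0
22: 15 → 1
15: none → 0
25: none → 0
Total inversions: 2 + 1 + 0 + 2 + 0 + 1 + 0 + 0 = 6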